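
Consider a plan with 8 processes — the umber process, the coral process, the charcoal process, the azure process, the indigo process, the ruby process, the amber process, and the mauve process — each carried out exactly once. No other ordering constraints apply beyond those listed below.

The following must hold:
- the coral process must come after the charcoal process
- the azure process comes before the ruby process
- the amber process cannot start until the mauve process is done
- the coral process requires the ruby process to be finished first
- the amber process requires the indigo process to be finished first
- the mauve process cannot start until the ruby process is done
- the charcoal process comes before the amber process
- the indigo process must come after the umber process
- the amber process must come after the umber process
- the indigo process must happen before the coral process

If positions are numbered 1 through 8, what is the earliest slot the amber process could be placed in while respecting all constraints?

7

Every process that must precede the amber process has to come before it. Tracing all chains that end at the amber process, those processes are: the umber process, the charcoal process, the azure process, the indigo process, the ruby process, the mauve process — 6 in total.
So at minimum 6 processes come before the amber process, putting the amber process no earlier than position 7. That position is achievable by scheduling exactly those predecessors first.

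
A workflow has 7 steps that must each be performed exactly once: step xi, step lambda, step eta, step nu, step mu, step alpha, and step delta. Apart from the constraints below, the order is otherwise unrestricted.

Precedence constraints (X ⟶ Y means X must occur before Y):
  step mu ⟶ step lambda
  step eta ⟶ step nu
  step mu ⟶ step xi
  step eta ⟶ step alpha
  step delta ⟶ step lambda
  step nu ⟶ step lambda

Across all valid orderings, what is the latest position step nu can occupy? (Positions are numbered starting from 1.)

6

The only step forced after step nu (directly or by a chain) is step lambda.
With 1 mandatory successor out of 7 steps total, the latest slot for step nu is 7−1 = 6, and it's reachable by doing all non-successors before step nu.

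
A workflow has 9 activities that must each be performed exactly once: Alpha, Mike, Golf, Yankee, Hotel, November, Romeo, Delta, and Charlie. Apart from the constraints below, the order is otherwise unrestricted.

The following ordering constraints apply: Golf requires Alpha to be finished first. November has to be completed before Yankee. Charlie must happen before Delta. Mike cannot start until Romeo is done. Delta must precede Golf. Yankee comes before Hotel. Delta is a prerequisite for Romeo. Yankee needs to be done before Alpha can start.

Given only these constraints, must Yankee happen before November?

No

There is a chain November → Yankee, which puts November before Yankee.
So Yankee never precedes November.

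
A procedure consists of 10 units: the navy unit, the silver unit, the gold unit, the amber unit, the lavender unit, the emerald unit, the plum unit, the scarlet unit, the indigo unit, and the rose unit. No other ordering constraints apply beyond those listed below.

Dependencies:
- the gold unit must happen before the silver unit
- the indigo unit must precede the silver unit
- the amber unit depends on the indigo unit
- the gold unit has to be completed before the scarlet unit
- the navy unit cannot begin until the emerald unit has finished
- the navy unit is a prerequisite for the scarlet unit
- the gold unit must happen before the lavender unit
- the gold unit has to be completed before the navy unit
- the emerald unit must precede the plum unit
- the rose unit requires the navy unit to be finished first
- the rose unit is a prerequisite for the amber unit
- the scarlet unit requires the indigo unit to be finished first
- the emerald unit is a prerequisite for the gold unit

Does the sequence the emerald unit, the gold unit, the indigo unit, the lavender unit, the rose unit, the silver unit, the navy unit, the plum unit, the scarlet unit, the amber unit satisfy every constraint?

The sequence places the rose unit ahead of the navy unit.
But one of the constraints requires the navy unit before the rose unit, so this ordering violates it.

No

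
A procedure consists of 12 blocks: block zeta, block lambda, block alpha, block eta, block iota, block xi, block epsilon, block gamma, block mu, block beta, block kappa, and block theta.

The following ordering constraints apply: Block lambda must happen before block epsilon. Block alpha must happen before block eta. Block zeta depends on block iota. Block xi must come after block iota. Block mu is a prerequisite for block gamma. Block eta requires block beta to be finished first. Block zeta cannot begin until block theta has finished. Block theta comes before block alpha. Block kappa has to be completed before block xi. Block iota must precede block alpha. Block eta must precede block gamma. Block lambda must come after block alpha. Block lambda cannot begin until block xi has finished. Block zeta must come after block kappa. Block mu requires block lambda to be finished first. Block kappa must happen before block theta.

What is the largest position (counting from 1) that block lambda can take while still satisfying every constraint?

The blocks that are forced after block lambda, directly or by a chain of constraints, are block epsilon, block gamma, block mu. That's 3 blocks.
With 3 mandatory successors out of 12 blocks total, the latest slot for block lambda is 12−3 = 9, and it's reachable by doing all non-successors before block lambda.

9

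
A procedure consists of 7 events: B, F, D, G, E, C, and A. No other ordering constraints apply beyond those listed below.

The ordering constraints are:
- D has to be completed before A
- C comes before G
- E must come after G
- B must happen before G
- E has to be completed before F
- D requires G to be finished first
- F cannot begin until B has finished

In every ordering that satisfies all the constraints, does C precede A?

Chaining the stated constraints: C → G → D → A.
Hence C necessarily comes before A.

Yes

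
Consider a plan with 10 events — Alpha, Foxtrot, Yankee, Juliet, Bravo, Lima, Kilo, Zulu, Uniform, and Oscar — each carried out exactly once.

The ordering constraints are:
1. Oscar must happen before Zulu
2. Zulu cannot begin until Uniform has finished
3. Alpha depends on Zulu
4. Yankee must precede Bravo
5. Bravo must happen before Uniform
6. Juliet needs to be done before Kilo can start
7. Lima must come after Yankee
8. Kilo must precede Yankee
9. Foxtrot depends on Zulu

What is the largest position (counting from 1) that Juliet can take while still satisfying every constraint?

2

The events that are forced after Juliet, directly or by a chain of constraints, are Alpha, Foxtrot, Yankee, Bravo, Lima, Kilo, Zulu, Uniform. That's 8 events.
With 8 mandatory successors out of 10 events total, the latest slot for Juliet is 10−8 = 2, and it's reachable by doing all non-successors before Juliet.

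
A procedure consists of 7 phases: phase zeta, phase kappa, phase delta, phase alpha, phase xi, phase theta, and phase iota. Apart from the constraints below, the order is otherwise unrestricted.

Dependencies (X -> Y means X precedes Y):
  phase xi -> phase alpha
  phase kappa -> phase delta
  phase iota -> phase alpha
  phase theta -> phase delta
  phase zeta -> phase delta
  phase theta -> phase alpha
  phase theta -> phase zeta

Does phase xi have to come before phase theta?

Phase xi and phase theta are not related by any chain of constraints.
A valid ordering placing phase theta before phase xi exists, so the answer is no.

No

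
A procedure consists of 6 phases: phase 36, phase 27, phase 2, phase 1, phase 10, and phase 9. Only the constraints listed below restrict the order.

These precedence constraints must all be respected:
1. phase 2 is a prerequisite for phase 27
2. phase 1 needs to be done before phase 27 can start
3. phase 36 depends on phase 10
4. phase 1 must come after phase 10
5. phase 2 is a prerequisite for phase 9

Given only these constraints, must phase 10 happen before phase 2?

No

Nothing in the constraints links phase 10 and phase 2; they are unordered relative to each other.
A valid ordering placing phase 2 before phase 10 exists, so the answer is no.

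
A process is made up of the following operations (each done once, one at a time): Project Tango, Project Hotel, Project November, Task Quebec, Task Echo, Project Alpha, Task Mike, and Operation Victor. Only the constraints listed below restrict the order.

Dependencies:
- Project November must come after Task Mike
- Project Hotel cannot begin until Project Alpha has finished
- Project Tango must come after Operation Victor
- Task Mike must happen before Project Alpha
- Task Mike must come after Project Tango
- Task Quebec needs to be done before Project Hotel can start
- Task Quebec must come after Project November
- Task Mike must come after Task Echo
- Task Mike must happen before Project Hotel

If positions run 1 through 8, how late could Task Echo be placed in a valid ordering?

The operations that are forced after Task Echo, directly or by a chain of constraints, are Project Hotel, Project November, Task Quebec, Project Alpha, Task Mike. That's 5 operations.
With 5 mandatory successors out of 8 operations total, the latest slot for Task Echo is 8−5 = 3, and it's reachable by doing all non-successors before Task Echo.

3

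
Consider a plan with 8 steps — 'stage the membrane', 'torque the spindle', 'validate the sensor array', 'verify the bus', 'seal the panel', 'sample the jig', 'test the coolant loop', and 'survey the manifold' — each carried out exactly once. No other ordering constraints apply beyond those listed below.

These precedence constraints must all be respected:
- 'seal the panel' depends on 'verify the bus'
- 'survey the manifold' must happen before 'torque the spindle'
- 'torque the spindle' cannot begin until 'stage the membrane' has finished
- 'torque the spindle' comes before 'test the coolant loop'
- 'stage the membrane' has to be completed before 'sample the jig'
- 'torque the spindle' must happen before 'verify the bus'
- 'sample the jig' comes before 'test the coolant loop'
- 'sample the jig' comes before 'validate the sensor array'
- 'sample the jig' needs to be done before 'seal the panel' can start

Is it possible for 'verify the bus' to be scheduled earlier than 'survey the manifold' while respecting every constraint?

No

Following 'survey the manifold' → 'torque the spindle' → 'verify the bus', 'survey the manifold' must precede 'verify the bus' in every valid ordering.
So no valid ordering can have 'verify the bus' before 'survey the manifold'.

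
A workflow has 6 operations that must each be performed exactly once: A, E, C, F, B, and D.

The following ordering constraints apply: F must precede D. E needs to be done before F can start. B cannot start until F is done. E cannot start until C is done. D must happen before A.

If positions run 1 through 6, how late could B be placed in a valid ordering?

6

B has no required successors, so nothing stops it from going last (position 6).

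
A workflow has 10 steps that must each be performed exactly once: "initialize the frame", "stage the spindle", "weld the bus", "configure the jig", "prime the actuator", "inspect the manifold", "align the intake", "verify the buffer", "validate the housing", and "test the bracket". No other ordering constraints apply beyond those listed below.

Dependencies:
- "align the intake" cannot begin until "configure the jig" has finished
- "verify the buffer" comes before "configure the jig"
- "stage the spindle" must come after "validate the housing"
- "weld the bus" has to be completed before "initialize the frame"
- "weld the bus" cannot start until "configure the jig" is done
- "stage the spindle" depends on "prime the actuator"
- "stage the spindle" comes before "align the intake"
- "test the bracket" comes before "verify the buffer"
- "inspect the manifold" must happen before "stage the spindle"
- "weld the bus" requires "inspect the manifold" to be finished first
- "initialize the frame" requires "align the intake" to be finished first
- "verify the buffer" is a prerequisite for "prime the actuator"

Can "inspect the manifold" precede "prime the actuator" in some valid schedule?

Yes

No chain of constraints runs from "prime the actuator" to "inspect the manifold", so "prime the actuator" is not required to come first.
That means at least one valid schedule has "inspect the manifold" before "prime the actuator".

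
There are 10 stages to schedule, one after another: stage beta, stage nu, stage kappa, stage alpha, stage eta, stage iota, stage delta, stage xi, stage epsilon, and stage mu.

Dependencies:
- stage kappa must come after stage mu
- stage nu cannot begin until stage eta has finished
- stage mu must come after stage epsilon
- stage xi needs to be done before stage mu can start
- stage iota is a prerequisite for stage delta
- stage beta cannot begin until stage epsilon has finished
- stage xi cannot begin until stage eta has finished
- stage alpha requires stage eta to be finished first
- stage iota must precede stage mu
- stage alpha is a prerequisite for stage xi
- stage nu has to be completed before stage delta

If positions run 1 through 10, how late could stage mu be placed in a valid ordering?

9

Following the constraints forward from stage mu, its only required successor is stage kappa.
So at least 1 stage follows stage mu, putting stage mu no later than position 9. That position is achievable by scheduling everything else first.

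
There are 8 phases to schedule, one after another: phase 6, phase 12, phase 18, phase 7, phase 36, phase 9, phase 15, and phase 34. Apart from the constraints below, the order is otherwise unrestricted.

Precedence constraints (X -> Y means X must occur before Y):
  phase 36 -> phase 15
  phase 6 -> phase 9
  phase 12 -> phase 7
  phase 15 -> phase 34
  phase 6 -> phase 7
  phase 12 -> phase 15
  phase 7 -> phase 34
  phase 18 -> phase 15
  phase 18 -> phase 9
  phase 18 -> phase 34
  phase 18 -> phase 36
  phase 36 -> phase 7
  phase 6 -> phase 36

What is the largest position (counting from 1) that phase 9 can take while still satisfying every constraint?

No constraint forces any phase after phase 9, so it can be placed last, in position 8.

8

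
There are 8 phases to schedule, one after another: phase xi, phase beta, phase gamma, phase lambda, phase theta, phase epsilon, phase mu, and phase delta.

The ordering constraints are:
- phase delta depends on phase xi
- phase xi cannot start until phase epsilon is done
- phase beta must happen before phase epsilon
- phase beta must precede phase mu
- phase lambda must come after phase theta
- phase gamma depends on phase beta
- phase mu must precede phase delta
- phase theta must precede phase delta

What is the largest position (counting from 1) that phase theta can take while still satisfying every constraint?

Following every chain forward from phase theta, the phases that must come later are phase lambda, phase delta — 2 of them.
So at least 2 phases follow phase theta, putting phase theta no later than position 6. That position is achievable by scheduling everything else first.

6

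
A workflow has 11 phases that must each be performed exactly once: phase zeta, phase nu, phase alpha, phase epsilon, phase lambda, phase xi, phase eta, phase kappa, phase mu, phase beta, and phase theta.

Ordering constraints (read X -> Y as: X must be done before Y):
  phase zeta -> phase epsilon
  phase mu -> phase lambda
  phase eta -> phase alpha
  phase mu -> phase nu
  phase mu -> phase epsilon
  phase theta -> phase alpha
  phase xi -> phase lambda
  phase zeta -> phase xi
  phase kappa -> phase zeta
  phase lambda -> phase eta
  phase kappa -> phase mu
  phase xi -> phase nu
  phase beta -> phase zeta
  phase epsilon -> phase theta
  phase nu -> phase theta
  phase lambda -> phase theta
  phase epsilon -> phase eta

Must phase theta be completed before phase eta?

No

Phase theta and phase eta are not related by any chain of constraints.
So phase theta can come before phase eta or after — it is not forced.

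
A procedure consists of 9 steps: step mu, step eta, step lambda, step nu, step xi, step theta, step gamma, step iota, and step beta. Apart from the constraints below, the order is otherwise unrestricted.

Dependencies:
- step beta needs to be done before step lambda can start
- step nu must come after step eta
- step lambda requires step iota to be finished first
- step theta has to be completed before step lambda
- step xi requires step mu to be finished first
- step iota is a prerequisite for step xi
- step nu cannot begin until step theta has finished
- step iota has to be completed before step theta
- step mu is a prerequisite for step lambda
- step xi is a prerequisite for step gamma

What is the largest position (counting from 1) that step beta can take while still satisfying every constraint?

8

Following the constraints forward from step beta, its only required successor is step lambda.
So at least 1 step follows step beta, putting step beta no later than position 8. That position is achievable by scheduling everything else first.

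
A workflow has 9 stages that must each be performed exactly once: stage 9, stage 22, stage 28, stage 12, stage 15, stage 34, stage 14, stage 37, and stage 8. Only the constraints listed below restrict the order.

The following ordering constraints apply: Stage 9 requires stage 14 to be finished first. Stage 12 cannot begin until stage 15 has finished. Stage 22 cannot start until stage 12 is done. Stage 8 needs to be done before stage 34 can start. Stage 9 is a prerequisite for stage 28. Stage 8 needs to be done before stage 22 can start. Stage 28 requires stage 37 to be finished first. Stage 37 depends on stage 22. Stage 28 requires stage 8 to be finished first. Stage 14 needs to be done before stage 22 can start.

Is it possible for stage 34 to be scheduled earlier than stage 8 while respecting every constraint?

Following stage 8 → stage 34, stage 8 must precede stage 34 in every valid ordering.
Hence stage 34 can never be scheduled before stage 8.

No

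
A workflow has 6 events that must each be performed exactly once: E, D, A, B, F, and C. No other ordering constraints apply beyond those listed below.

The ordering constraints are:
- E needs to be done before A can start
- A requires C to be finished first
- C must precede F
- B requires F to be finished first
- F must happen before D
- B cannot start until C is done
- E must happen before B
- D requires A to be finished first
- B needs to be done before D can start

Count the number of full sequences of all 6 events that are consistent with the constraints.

8

2 events have no prerequisites (E, C), so any of them could come first.
Enumerating by repeatedly choosing an available event (one whose prerequisites are all placed) gives 8 distinct complete orderings.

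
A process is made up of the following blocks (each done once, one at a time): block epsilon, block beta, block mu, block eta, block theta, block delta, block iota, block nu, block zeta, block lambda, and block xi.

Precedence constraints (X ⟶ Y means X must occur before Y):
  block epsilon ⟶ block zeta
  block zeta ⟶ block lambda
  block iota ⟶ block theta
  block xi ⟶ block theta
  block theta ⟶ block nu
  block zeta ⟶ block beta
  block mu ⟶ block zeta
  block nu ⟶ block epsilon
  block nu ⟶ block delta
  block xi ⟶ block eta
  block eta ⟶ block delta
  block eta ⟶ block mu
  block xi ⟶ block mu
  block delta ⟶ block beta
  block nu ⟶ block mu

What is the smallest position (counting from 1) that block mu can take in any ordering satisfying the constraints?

6

Every block that must precede block mu has to come before it. Tracing all chains that end at block mu, those blocks are: block eta, block theta, block iota, block nu, block xi — 5 in total.
With 5 mandatory predecessors, the earliest block mu can sit is position 5+1 = 6, and placing just those 5 first achieves it.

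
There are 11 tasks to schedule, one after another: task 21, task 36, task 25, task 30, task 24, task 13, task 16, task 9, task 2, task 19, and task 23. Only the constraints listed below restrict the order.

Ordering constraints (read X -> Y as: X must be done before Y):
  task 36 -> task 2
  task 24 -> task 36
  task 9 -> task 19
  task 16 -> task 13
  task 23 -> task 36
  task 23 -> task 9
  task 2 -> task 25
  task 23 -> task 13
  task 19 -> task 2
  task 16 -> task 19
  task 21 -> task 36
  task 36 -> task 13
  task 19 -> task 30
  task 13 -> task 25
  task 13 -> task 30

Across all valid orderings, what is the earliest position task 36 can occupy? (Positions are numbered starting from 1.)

4

The tasks that are forced before task 36, directly or transitively, are task 21, task 24, task 23. That's 3 tasks.
With 3 mandatory predecessors, the earliest task 36 can sit is position 3+1 = 4, and placing just those 3 first achieves it.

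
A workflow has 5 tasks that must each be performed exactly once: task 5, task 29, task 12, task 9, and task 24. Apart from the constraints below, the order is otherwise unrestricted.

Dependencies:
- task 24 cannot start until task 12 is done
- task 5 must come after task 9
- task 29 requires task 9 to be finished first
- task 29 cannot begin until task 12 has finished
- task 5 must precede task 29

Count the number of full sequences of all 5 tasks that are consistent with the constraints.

9

The tasks with no prerequisites are task 12, task 9; any of them can be placed first.
Counting all ways to extend the partial order to a total order gives 9.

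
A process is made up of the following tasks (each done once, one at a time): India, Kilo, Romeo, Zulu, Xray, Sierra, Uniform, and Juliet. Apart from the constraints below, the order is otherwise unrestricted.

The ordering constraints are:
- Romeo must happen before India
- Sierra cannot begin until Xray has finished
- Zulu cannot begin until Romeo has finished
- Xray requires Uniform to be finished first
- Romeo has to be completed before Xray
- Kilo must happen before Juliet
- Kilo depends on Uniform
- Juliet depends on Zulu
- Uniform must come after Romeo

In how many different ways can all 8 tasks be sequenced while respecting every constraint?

Only Romeo has no prerequisites, so it must go first.
Enumerating by repeatedly choosing an available task (one whose prerequisites are all placed) gives 182 distinct complete orderings.

182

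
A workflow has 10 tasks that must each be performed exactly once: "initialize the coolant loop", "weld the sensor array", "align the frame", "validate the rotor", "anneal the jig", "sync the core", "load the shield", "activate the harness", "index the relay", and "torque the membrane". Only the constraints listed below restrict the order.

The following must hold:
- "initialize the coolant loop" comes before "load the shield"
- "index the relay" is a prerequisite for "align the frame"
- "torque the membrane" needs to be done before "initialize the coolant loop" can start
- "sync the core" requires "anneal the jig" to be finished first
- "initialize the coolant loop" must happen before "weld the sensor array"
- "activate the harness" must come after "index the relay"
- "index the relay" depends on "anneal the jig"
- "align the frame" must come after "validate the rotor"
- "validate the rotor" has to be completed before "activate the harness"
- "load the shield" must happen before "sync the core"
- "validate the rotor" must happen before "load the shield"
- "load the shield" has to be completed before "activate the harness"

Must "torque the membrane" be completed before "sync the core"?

Yes

There is a constraint chain "torque the membrane" → "initialize the coolant loop" → "load the shield" → "sync the core".
So "torque the membrane" must precede "sync the core" in any valid ordering.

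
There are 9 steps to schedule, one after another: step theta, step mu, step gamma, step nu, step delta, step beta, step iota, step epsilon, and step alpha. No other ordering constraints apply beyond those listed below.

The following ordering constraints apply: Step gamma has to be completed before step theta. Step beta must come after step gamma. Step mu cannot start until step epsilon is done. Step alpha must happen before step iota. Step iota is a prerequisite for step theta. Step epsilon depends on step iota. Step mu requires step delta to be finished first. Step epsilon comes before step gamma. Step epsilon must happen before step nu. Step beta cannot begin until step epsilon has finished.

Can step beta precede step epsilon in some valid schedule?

No

The constraints give a chain step epsilon → step beta, which forces step epsilon before step beta.
So no valid ordering can have step beta before step epsilon.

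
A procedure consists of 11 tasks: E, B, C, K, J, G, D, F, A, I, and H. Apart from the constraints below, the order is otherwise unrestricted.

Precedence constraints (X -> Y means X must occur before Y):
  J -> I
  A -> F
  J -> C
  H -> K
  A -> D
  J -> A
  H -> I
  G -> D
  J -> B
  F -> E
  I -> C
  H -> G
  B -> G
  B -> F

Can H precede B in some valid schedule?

Yes

The constraints leave H and B unordered relative to each other; nothing requires B earlier.
So a valid ordering placing H earlier than B exists.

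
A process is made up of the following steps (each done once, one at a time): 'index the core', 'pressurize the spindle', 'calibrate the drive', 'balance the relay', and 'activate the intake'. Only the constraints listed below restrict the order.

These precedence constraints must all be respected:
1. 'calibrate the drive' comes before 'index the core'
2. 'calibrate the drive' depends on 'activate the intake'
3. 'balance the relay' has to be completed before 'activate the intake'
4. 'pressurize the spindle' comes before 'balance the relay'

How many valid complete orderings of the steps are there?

Only 'pressurize the spindle' has no prerequisites, so it must go first.
Every step is then forced in turn, so only 1 complete ordering is consistent with the constraints.

1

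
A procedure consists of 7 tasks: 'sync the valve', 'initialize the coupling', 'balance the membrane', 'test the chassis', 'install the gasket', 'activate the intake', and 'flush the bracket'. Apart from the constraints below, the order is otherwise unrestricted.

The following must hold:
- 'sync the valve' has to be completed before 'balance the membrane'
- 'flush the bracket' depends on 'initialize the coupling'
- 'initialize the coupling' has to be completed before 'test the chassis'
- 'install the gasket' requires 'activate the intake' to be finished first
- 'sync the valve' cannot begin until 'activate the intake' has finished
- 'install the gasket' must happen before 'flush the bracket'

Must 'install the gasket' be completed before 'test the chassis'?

Nothing in the constraints links 'install the gasket' and 'test the chassis'; they are unordered relative to each other.
There exist valid orderings with 'test the chassis' before 'install the gasket', so 'install the gasket' is not required to come first.

No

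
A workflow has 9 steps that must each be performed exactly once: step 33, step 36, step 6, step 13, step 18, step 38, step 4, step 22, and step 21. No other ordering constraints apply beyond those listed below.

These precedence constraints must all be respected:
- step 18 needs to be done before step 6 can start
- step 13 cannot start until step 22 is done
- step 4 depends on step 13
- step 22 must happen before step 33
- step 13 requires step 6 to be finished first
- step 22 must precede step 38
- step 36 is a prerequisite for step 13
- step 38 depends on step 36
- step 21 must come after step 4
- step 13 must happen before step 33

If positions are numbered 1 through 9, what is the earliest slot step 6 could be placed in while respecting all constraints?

2

Working backwards through the constraints from step 6, its only required predecessor is step 18.
With 1 mandatory predecessor, the earliest step 6 can sit is position 1+1 = 2, and placing just that one first achieves it.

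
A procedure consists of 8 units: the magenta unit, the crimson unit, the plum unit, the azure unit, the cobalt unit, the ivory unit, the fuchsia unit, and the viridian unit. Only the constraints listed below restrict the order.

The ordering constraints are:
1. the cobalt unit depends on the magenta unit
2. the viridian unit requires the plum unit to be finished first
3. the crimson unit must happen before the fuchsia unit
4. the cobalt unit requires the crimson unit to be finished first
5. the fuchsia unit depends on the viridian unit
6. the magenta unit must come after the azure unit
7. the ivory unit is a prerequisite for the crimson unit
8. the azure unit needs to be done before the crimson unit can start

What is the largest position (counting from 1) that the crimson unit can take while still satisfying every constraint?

Following every chain forward from the crimson unit, the units that must come later are the cobalt unit, the fuchsia unit — 2 of them.
With 2 mandatory successors out of 8 units total, the latest slot for the crimson unit is 8−2 = 6, and it's reachable by doing all non-successors before the crimson unit.

6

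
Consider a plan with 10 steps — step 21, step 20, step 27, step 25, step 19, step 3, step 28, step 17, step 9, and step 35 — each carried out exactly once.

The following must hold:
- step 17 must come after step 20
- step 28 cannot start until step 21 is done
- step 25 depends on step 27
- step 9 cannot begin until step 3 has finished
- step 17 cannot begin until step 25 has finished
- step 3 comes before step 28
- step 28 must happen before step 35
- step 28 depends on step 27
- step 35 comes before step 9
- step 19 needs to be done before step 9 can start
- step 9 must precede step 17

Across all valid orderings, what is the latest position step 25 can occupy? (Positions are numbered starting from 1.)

The only step forced after step 25 (directly or by a chain) is step 17.
So at least 1 step follows step 25, putting step 25 no later than position 9. That position is achievable by scheduling everything else first.

9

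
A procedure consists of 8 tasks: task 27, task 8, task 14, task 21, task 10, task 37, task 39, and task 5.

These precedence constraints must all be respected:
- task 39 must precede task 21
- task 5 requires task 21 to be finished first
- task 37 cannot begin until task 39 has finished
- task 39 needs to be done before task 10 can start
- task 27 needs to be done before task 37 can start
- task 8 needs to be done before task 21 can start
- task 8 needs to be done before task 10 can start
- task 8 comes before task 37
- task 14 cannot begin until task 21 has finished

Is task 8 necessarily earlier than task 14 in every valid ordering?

Yes

There is a constraint chain task 8 → task 21 → task 14.
Hence task 8 necessarily comes before task 14.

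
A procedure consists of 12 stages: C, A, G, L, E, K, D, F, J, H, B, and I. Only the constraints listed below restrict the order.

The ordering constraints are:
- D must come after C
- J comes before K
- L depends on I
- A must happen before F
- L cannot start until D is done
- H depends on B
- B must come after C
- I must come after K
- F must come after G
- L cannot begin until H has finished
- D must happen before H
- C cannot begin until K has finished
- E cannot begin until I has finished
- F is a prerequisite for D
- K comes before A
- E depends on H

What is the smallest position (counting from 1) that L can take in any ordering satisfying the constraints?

Every stage that must precede L has to come before it. Tracing all chains that end at L, those stages are: C, A, G, K, D, F, J, H, B, I — 10 in total.
With 10 mandatory predecessors, the earliest L can sit is position 10+1 = 11, and placing just those 10 first achieves it.

11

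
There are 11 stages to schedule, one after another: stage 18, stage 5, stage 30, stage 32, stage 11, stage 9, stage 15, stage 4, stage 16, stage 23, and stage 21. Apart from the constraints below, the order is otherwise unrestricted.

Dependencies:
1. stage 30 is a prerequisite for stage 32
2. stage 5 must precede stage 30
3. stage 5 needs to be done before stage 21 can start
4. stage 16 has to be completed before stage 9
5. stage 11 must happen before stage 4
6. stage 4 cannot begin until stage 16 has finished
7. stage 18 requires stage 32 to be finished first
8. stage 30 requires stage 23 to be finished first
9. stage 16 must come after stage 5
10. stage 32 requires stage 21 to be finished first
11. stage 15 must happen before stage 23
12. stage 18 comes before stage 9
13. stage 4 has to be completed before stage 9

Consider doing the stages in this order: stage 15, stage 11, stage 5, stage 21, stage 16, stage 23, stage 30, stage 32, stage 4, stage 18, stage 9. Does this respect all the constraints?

Going through the constraints one by one, each required predecessor appears earlier in the sequence than its dependent — e.g. stage 11 (position 2) is before stage 4 (position 9), as required.

Yes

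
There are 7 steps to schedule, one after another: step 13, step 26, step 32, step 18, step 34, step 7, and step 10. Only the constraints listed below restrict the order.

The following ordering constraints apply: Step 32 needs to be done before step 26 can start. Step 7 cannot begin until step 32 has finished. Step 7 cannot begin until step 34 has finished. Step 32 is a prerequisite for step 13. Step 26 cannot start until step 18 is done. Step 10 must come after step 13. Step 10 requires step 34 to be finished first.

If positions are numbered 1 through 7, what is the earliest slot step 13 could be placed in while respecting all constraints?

2

Working backwards through the constraints from step 13, its only required predecessor is step 32.
With 1 mandatory predecessor, the earliest step 13 can sit is position 1+1 = 2, and placing just that one first achieves it.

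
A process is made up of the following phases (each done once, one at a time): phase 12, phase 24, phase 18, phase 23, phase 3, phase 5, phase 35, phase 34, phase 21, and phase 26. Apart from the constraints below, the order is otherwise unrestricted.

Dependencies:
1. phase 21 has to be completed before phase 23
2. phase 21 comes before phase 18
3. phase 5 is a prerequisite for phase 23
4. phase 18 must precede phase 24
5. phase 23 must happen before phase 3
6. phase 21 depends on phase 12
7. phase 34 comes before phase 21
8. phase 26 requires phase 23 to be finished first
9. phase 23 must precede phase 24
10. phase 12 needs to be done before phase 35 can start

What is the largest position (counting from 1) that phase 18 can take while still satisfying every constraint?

9

Following the constraints forward from phase 18, its only required successor is phase 24.
With 1 mandatory successor out of 10 phases total, the latest slot for phase 18 is 10−1 = 9, and it's reachable by doing all non-successors before phase 18.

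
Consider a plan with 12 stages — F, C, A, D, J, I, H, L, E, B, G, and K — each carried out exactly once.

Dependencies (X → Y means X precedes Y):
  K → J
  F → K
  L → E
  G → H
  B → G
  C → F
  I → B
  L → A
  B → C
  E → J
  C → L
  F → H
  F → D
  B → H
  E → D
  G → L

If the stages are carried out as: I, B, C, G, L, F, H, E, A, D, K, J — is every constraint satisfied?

Yes

Checking each listed constraint against this order: for instance, B is in position 2 and H in position 7, so that constraint holds — and the remaining constraints check out the same way.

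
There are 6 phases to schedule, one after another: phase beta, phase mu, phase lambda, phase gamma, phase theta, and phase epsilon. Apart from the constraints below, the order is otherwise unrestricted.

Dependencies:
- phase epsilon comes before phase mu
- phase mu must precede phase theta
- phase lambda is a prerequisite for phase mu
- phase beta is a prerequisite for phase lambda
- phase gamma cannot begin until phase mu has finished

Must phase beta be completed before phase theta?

There is a constraint chain phase beta → phase lambda → phase mu → phase theta.
So phase beta must precede phase theta in any valid ordering.

Yes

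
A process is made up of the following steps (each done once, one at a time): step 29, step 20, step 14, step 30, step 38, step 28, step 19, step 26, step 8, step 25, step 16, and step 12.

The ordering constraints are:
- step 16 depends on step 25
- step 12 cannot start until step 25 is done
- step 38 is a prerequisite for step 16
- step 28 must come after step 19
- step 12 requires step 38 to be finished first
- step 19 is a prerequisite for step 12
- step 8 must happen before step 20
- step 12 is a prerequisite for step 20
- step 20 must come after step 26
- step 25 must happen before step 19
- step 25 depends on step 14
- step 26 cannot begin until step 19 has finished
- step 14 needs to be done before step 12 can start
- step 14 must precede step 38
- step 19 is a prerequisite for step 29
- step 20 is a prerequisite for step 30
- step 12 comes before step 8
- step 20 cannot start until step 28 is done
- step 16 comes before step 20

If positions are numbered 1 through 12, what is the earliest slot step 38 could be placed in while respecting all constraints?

2

The only step forced before step 38 (directly or transitively) is step 14.
So at minimum 1 step comes before step 38, putting step 38 no earlier than position 2. That position is achievable by scheduling exactly that predecessor first.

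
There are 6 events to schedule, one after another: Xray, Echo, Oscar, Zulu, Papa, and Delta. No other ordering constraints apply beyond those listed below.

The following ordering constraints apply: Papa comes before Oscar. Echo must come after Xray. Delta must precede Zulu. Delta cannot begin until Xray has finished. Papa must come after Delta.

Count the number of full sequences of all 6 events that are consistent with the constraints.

15

Only Xray has no prerequisites, so it must go first.
Counting all ways to extend the partial order to a total order gives 15.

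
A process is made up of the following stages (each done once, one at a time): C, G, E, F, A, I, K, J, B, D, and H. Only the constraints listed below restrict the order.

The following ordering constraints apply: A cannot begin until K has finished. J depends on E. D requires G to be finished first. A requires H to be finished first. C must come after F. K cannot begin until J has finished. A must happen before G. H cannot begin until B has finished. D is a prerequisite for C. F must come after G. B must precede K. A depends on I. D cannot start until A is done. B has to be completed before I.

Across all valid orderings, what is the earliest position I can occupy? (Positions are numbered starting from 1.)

2

Working backwards through the constraints from I, its only required predecessor is B.
So at minimum 1 stage comes before I, putting I no earlier than position 2. That position is achievable by scheduling exactly that predecessor first.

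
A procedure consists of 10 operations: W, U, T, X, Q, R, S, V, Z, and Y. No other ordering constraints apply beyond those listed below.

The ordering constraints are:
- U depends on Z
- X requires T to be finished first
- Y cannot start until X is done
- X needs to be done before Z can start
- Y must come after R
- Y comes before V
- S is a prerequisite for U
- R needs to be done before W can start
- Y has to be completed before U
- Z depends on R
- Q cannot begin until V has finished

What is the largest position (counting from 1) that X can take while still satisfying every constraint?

5

Following every chain forward from X, the operations that must come later are U, Q, V, Z, Y — 5 of them.
So at least 5 operations follow X, putting X no later than position 5. That position is achievable by scheduling everything else first.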